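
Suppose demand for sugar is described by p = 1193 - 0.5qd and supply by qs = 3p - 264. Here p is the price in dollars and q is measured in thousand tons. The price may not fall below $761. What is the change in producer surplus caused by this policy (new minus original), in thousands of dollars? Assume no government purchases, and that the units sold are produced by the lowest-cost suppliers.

Rearranging demand gives qd = 2386 - 2p. In a free market, 2386 - 2p = 3p - 264 gives the equilibrium p* = 530, q* = 1326.
Because the floor (761) lies above the market-clearing price, it is binding.
At p = 761: qd = 2386 - 2·761 = 864 and qs = 3·761 - 264 = 2019.
Producer surplus without the control is ½ · (530 - 88) · 1326 = 293046.
With the floor, 864 units are sold at 761. The supply price at q = 864 is 376, so PS = ½ · [(761 - 88) + (761 - 376)] · 864 = 457056.
Change in producer surplus = 457056 - 293046 = 164010.

164010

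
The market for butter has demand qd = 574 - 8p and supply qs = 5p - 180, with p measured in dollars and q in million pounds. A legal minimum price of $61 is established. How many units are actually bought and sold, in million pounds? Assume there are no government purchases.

86

Setting quantity demanded equal to quantity supplied, 574 - 8p = 5p - 180, gives p* = 58 and q* = 110.
The floor of 61 is above the equilibrium price 58, so it binds.
At p = 61: qd = 574 - 8·61 = 86 and qs = 5·61 - 180 = 125.
The quantity actually transacted is the short side, demand: 86.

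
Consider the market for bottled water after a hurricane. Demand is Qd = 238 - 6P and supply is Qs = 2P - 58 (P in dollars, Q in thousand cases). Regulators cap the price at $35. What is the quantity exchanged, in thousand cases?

12

Without the control the market clears where 238 - 6P = 2P - 58, i.e. P* = 37 and Q* = 16.
The ceiling of 35 is below the equilibrium price 37, so it binds.
At P = 35: Qd = 238 - 6·35 = 28 and Qs = 2·35 - 58 = 12.
The quantity actually transacted is the short side, supply: 12.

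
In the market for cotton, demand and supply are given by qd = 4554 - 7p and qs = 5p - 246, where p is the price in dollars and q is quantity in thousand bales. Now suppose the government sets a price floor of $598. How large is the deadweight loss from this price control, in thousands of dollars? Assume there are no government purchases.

Setting quantity demanded equal to quantity supplied, 4554 - 7p = 5p - 246, gives p* = 400 and q* = 1754.
The floor of 598 is above the equilibrium price 400, so it binds.
At p = 598: qd = 4554 - 7·598 = 368 and qs = 5·598 - 246 = 2744.
Quantity traded falls to 368. At q = 368 the demand price is (4554 - 368)/7 = 598 and the supply price is (246 + 368)/5 = 122.8.
Deadweight loss = ½ · (598 - 122.8) · (1754 - 368) = ½ · 475.2 · 1386 = 329313.6.

329313.6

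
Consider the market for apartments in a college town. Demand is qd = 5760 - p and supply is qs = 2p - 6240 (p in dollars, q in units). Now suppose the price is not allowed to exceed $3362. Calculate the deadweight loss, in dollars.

Equilibrium: 5760 - p = 2p - 6240, so 12000 = 3p and p* = 4000, q* = 1760.
Because the ceiling (3362) lies below the market-clearing price, it is binding.
At p = 3362: qd = 5760 - 3362 = 2398 and qs = 2·3362 - 6240 = 484.
Quantity traded falls to 484. At q = 484 the demand price is 5760 - 484 = 5276 and the supply price is (6240 + 484)/2 = 3362.
Deadweight loss = ½ · (5276 - 3362) · (1760 - 484) = ½ · 1914 · 1276 = 1221132.

1221132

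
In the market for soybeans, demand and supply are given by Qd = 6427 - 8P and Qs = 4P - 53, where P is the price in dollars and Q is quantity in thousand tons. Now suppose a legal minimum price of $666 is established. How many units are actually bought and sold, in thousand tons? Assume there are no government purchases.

In a free market, 6427 - 8P = 4P - 53 gives the equilibrium P* = 540, Q* = 2107.
Since 666 > 540, the floor is binding.
At P = 666: Qd = 6427 - 8·666 = 1099 and Qs = 4·666 - 53 = 2611.
The quantity actually transacted is the short side, demand: 1099.

1099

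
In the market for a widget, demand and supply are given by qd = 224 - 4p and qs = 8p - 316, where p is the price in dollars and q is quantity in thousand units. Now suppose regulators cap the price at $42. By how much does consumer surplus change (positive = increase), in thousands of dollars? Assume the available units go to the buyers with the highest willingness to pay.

In a free market, 224 - 4p = 8p - 316 gives the equilibrium p* = 45, q* = 44.
Because the ceiling (42) lies below the market-clearing price, it is binding.
At p = 42: qd = 224 - 4·42 = 56 and qs = 8·42 - 316 = 20.
Consumer surplus without the control is ½ · (56 - 45) · 44 = 242.
With the ceiling, 20 units are sold at 42 (assume they go to the highest-value buyers). The demand price at q = 20 is 51, so CS = ½ · [(56 - 42) + (51 - 42)] · 20 = 230.
Change in consumer surplus = 230 - 242 = -12.

-12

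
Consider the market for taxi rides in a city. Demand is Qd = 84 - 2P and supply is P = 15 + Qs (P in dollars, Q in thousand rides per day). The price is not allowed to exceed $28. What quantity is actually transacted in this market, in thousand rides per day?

13

Rearranging supply gives Qs = P - 15. Without the control the market clears where 84 - 2P = P - 15, i.e. P* = 33 and Q* = 18.
Since 28 < 33, the ceiling is binding.
At P = 28: Qd = 84 - 2·28 = 28 and Qs = 28 - 15 = 13.
The quantity actually transacted is the short side, supply: 13.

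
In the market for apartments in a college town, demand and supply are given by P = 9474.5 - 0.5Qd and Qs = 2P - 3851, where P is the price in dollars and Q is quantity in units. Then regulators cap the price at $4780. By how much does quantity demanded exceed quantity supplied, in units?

3680

Rearranging demand gives Qd = 18949 - 2P. Setting quantity demanded equal to quantity supplied, 18949 - 2P = 2P - 3851, gives P* = 5700 and Q* = 7549.
Because the ceiling (4780) lies below the market-clearing price, it is binding.
At P = 4780: Qd = 18949 - 2·4780 = 9389 and Qs = 2·4780 - 3851 = 5709.
Shortage = Qd - Qs = 9389 - 5709 = 3680.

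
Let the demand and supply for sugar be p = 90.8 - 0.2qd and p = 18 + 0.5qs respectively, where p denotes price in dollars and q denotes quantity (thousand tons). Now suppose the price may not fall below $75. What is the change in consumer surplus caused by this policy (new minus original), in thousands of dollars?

Rearranging demand gives qd = 454 - 5p; rearranging supply gives qs = 2p - 36. In a free market, 454 - 5p = 2p - 36 gives the equilibrium p* = 70, q* = 104.
The floor of 75 is above the equilibrium price 70, so it binds.
At p = 75: qd = 454 - 5·75 = 79 and qs = 2·75 - 36 = 114.
Consumer surplus without the control is ½ · (90.8 - 70) · 104 = 1081.6.
With the floor, consumers buy 79 units at 75, so CS = ½ · (90.8 - 75) · 79 = 624.1.
Change in consumer surplus = 624.1 - 1081.6 = -457.5.

-457.5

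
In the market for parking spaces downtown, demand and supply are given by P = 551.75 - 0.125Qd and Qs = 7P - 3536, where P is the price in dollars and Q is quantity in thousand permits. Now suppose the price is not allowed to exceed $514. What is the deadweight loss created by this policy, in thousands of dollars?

1680

Rearranging demand gives Qd = 4414 - 8P. Equilibrium: 4414 - 8P = 7P - 3536, so 7950 = 15P and P* = 530, Q* = 174.
The ceiling of 514 is below the equilibrium price 530, so it binds.
At P = 514: Qd = 4414 - 8·514 = 302 and Qs = 7·514 - 3536 = 62.
Quantity traded falls to 62. At Q = 62 the demand price is (4414 - 62)/8 = 544 and the supply price is (3536 + 62)/7 = 514.
Deadweight loss = ½ · (544 - 514) · (174 - 62) = ½ · 30 · 112 = 1680.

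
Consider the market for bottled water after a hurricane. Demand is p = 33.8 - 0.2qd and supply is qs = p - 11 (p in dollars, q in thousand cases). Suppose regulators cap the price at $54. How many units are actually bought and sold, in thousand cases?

Rearranging demand gives qd = 169 - 5p. Setting quantity demanded equal to quantity supplied, 169 - 5p = p - 11, gives p* = 30 and q* = 19.
The ceiling of 54 is above the equilibrium price 30, so it is not binding; the market clears at p* = 30, q* = 19.

19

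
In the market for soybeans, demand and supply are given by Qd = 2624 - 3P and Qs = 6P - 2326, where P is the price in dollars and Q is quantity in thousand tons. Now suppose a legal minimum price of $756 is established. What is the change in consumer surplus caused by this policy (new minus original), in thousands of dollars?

-136990

Without the control the market clears where 2624 - 3P = 6P - 2326, i.e. P* = 550 and Q* = 974.
The floor of 756 is above the equilibrium price 550, so it binds.
At P = 756: Qd = 2624 - 3·756 = 356 and Qs = 6·756 - 2326 = 2210.
Consumer surplus without the control is ½ · (2624/3 - 550) · 974 = 474338/3.
With the floor, consumers buy 356 units at 756, so CS = ½ · (2624/3 - 756) · 356 = 63368/3.
Change in consumer surplus = 63368/3 - 474338/3 = -136990.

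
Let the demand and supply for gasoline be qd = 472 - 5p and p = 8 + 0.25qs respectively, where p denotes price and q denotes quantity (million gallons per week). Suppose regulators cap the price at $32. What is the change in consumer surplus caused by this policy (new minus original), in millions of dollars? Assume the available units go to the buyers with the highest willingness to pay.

Rearranging supply gives qs = 4p - 32. Without the control the market clears where 472 - 5p = 4p - 32, i.e. p* = 56 and q* = 192.
Because the ceiling (32) lies below the market-clearing price, it is binding.
At p = 32: qd = 472 - 5·32 = 312 and qs = 4·32 - 32 = 96.
Consumer surplus without the control is ½ · (94.4 - 56) · 192 = 3686.4.
With the ceiling, 96 units are sold at 32 (assume they go to the highest-value buyers). The demand price at q = 96 is 75.2, so CS = ½ · [(94.4 - 32) + (75.2 - 32)] · 96 = 5068.8.
Change in consumer surplus = 5068.8 - 3686.4 = 1382.4.

1382.4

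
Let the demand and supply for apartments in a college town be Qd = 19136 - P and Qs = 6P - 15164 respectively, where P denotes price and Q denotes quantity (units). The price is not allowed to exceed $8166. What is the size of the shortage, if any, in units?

In a free market, 19136 - P = 6P - 15164 gives the equilibrium P* = 4900, Q* = 14236.
The ceiling of 8166 is above the equilibrium price 4900, so it is not binding; the market clears at P* = 4900, Q* = 14236.
Since the control does not bind, there is no shortage.

0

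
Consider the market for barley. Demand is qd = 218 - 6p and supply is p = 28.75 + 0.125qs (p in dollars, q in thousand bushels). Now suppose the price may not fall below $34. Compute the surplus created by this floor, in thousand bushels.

28

Rearranging supply gives qs = 8p - 230. Setting quantity demanded equal to quantity supplied, 218 - 6p = 8p - 230, gives p* = 32 and q* = 26.
The floor of 34 is above the equilibrium price 32, so it binds.
At p = 34: qd = 218 - 6·34 = 14 and qs = 8·34 - 230 = 42.
Surplus = qs - qd = 42 - 14 = 28.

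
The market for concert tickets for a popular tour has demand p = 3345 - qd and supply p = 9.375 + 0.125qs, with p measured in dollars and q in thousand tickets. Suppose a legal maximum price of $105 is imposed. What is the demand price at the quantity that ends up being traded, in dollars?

2580

Rearranging demand gives qd = 3345 - p; rearranging supply gives qs = 8p - 75. In a free market, 3345 - p = 8p - 75 gives the equilibrium p* = 380, q* = 2965.
The ceiling of 105 is below the equilibrium price 380, so it binds.
At p = 105: qd = 3345 - 105 = 3240 and qs = 8·105 - 75 = 765.
Only 765 units reach the market. On the demand curve, the marginal buyer's willingness to pay at q = 765 is (3345 - 765) = 2580.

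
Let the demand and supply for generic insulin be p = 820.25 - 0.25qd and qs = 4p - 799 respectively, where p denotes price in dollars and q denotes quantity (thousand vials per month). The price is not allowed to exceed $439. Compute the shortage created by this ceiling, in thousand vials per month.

568

Rearranging demand gives qd = 3281 - 4p. Setting quantity demanded equal to quantity supplied, 3281 - 4p = 4p - 799, gives p* = 510 and q* = 1241.
Since 439 < 510, the ceiling is binding.
At p = 439: qd = 3281 - 4·439 = 1525 and qs = 4·439 - 799 = 957.
Shortage = qd - qs = 1525 - 957 = 568.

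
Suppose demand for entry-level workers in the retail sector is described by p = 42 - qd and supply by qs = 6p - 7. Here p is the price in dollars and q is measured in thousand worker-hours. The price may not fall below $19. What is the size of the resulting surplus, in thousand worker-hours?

84

Rearranging demand gives qd = 42 - p. Setting quantity demanded equal to quantity supplied, 42 - p = 6p - 7, gives p* = 7 and q* = 35.
Because the floor (19) lies above the market-clearing price, it is binding.
At p = 19: qd = 42 - 19 = 23 and qs = 6·19 - 7 = 107.
Surplus = qs - qd = 107 - 23 = 84.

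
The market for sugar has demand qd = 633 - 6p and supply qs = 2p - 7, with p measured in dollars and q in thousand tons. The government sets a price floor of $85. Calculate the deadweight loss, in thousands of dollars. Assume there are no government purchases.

Without the control the market clears where 633 - 6p = 2p - 7, i.e. p* = 80 and q* = 153.
Because the floor (85) lies above the market-clearing price, it is binding.
At p = 85: qd = 633 - 6·85 = 123 and qs = 2·85 - 7 = 163.
Quantity traded falls to 123. At q = 123 the demand price is (633 - 123)/6 = 85 and the supply price is (7 + 123)/2 = 65.
Deadweight loss = ½ · (85 - 65) · (153 - 123) = ½ · 20 · 30 = 300.

300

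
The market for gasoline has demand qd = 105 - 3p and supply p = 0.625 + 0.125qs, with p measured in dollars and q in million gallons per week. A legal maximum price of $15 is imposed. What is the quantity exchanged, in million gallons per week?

Rearranging supply gives qs = 8p - 5. Setting quantity demanded equal to quantity supplied, 105 - 3p = 8p - 5, gives p* = 10 and q* = 75.
Since 15 is above p* = 10, the ceiling does not bind and the free-market outcome prevails.

75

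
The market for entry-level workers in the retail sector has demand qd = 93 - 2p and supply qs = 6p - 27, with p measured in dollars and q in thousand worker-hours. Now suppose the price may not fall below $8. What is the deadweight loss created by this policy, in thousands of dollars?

In a free market, 93 - 2p = 6p - 27 gives the equilibrium p* = 15, q* = 63.
Since 8 is below p* = 15, the floor does not bind and the free-market outcome prevails.
Since the control does not bind, no trades are prevented and deadweight loss is zero.

0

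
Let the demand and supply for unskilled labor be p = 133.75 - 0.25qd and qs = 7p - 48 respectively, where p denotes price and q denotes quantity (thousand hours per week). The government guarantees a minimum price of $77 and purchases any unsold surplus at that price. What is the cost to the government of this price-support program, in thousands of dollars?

Rearranging demand gives qd = 535 - 4p. In a free market, 535 - 4p = 7p - 48 gives the equilibrium p* = 53, q* = 323.
Since 77 > 53, the floor is binding.
At p = 77: qd = 535 - 4·77 = 227 and qs = 7·77 - 48 = 491.
Surplus = qs - qd = 264.
Government expenditure = surplus × support price = 264 × 77 = 20328.

20328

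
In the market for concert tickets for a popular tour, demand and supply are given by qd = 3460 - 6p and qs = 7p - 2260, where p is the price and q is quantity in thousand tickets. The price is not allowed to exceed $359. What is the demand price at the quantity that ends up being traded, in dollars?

Setting quantity demanded equal to quantity supplied, 3460 - 6p = 7p - 2260, gives p* = 440 and q* = 820.
The ceiling of 359 is below the equilibrium price 440, so it binds.
At p = 359: qd = 3460 - 6·359 = 1306 and qs = 7·359 - 2260 = 253.
Only 253 units reach the market. On the demand curve, the marginal buyer's willingness to pay at q = 253 is (3460 - 253)/6 = 534.5.

534.5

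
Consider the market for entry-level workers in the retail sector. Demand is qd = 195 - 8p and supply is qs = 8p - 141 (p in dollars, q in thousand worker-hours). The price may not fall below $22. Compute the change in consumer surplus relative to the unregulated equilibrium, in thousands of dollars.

-23

Setting quantity demanded equal to quantity supplied, 195 - 8p = 8p - 141, gives p* = 21 and q* = 27.
Since 22 > 21, the floor is binding.
At p = 22: qd = 195 - 8·22 = 19 and qs = 8·22 - 141 = 35.
Consumer surplus without the control is ½ · (24.375 - 21) · 27 = 45.5625.
With the floor, consumers buy 19 units at 22, so CS = ½ · (24.375 - 22) · 19 = 22.5625.
Change in consumer surplus = 22.5625 - 45.5625 = -23.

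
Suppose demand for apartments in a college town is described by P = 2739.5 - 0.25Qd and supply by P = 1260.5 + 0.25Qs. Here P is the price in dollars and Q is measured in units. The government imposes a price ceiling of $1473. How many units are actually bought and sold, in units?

Rearranging demand gives Qd = 10958 - 4P; rearranging supply gives Qs = 4P - 5042. Equilibrium: 10958 - 4P = 4P - 5042, so 16000 = 8P and P* = 2000, Q* = 2958.
Because the ceiling (1473) lies below the market-clearing price, it is binding.
At P = 1473: Qd = 10958 - 4·1473 = 5066 and Qs = 4·1473 - 5042 = 850.
The quantity actually transacted is the short side, supply: 850.

850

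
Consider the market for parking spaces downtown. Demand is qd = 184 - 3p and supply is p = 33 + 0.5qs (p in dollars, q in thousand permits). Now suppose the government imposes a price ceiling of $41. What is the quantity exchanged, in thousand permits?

16

Rearranging supply gives qs = 2p - 66. In a free market, 184 - 3p = 2p - 66 gives the equilibrium p* = 50, q* = 34.
Since 41 < 50, the ceiling is binding.
At p = 41: qd = 184 - 3·41 = 61 and qs = 2·41 - 66 = 16.
The quantity actually transacted is the short side, supply: 16.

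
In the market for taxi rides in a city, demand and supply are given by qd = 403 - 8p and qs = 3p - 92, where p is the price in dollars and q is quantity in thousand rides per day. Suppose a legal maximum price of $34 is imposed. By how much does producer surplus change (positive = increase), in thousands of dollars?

-291.5

Without the control the market clears where 403 - 8p = 3p - 92, i.e. p* = 45 and q* = 43.
The ceiling of 34 is below the equilibrium price 45, so it binds.
At p = 34: qd = 403 - 8·34 = 131 and qs = 3·34 - 92 = 10.
Producer surplus without the control is ½ · (45 - 92/3) · 43 = 1849/6.
With the ceiling, producers sell 10 units at 34, so PS = ½ · (34 - 92/3) · 10 = 50/3.
Change in producer surplus = 50/3 - 1849/6 = -291.5.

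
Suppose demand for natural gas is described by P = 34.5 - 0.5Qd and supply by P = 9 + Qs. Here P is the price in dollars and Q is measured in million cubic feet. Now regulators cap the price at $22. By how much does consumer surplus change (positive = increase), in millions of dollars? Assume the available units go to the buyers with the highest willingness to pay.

48

Rearranging demand gives Qd = 69 - 2P; rearranging supply gives Qs = P - 9. Without the control the market clears where 69 - 2P = P - 9, i.e. P* = 26 and Q* = 17.
Because the ceiling (22) lies below the market-clearing price, it is binding.
At P = 22: Qd = 69 - 2·22 = 25 and Qs = 22 - 9 = 13.
Consumer surplus without the control is ½ · (34.5 - 26) · 17 = 72.25.
With the ceiling, 13 units are sold at 22 (assume they go to the highest-value buyers). The demand price at Q = 13 is 28, so CS = ½ · [(34.5 - 22) + (28 - 22)] · 13 = 120.25.
Change in consumer surplus = 120.25 - 72.25 = 48.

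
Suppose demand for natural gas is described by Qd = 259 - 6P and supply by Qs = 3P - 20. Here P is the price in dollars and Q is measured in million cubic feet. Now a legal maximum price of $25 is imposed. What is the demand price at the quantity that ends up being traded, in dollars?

In a free market, 259 - 6P = 3P - 20 gives the equilibrium P* = 31, Q* = 73.
The ceiling of 25 is below the equilibrium price 31, so it binds.
At P = 25: Qd = 259 - 6·25 = 109 and Qs = 3·25 - 20 = 55.
Only 55 units reach the market. On the demand curve, the marginal buyer's willingness to pay at Q = 55 is (259 - 55)/6 = 34.

34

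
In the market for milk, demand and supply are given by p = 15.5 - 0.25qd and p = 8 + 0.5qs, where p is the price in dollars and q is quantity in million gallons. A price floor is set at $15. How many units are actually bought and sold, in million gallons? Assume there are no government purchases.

Rearranging demand gives qd = 62 - 4p; rearranging supply gives qs = 2p - 16. Setting quantity demanded equal to quantity supplied, 62 - 4p = 2p - 16, gives p* = 13 and q* = 10.
The floor of 15 is above the equilibrium price 13, so it binds.
At p = 15: qd = 62 - 4·15 = 2 and qs = 2·15 - 16 = 14.
The quantity actually transacted is the short side, demand: 2.

2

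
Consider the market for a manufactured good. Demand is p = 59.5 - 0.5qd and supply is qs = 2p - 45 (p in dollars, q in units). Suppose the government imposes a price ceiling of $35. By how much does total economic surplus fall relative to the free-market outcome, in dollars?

Rearranging demand gives qd = 119 - 2p. Without the control the market clears where 119 - 2p = 2p - 45, i.e. p* = 41 and q* = 37.
The ceiling of 35 is below the equilibrium price 41, so it binds.
At p = 35: qd = 119 - 2·35 = 49 and qs = 2·35 - 45 = 25.
Quantity traded falls to 25. At q = 25 the demand price is (119 - 25)/2 = 47 and the supply price is (45 + 25)/2 = 35.
Deadweight loss = ½ · (47 - 35) · (37 - 25) = ½ · 12 · 12 = 72.

72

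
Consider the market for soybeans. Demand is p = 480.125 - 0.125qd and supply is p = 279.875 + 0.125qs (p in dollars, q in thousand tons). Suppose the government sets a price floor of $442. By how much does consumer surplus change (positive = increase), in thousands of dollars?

Rearranging demand gives qd = 3841 - 8p; rearranging supply gives qs = 8p - 2239. Setting quantity demanded equal to quantity supplied, 3841 - 8p = 8p - 2239, gives p* = 380 and q* = 801.
The floor of 442 is above the equilibrium price 380, so it binds.
At p = 442: qd = 3841 - 8·442 = 305 and qs = 8·442 - 2239 = 1297.
Consumer surplus without the control is ½ · (480.125 - 380) · 801 = 40100.0625.
With the floor, consumers buy 305 units at 442, so CS = ½ · (480.125 - 442) · 305 = 5814.0625.
Change in consumer surplus = 5814.0625 - 40100.0625 = -34286.

-34286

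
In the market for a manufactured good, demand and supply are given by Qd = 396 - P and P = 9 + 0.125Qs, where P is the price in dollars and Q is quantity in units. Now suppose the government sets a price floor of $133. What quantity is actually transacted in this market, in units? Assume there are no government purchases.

Rearranging supply gives Qs = 8P - 72. In a free market, 396 - P = 8P - 72 gives the equilibrium P* = 52, Q* = 344.
The floor of 133 is above the equilibrium price 52, so it binds.
At P = 133: Qd = 396 - 133 = 263 and Qs = 8·133 - 72 = 992.
The quantity actually transacted is the short side, demand: 263.

263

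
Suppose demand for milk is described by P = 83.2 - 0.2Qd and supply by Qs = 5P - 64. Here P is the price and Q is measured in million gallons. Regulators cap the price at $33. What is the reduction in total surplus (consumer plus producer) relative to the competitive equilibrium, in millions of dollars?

Rearranging demand gives Qd = 416 - 5P. Setting quantity demanded equal to quantity supplied, 416 - 5P = 5P - 64, gives P* = 48 and Q* = 176.
The ceiling of 33 is below the equilibrium price 48, so it binds.
At P = 33: Qd = 416 - 5·33 = 251 and Qs = 5·33 - 64 = 101.
Quantity traded falls to 101. At Q = 101 the demand price is (416 - 101)/5 = 63 and the supply price is (64 + 101)/5 = 33.
Deadweight loss = ½ · (63 - 33) · (176 - 101) = ½ · 30 · 75 = 1125.

1125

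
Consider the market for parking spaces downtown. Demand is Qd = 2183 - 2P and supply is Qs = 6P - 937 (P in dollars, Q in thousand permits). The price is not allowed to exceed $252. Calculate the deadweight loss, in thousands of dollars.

Equilibrium: 2183 - 2P = 6P - 937, so 3120 = 8P and P* = 390, Q* = 1403.
Because the ceiling (252) lies below the market-clearing price, it is binding.
At P = 252: Qd = 2183 - 2·252 = 1679 and Qs = 6·252 - 937 = 575.
Quantity traded falls to 575. At Q = 575 the demand price is (2183 - 575)/2 = 804 and the supply price is (937 + 575)/6 = 252.
Deadweight loss = ½ · (804 - 252) · (1403 - 575) = ½ · 552 · 828 = 228528.

228528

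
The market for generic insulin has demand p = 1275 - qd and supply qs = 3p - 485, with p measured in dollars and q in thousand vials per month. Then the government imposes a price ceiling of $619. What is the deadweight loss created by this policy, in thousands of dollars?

Rearranging demand gives qd = 1275 - p. Setting quantity demanded equal to quantity supplied, 1275 - p = 3p - 485, gives p* = 440 and q* = 835.
Since 619 is above p* = 440, the ceiling does not bind and the free-market outcome prevails.
Since the control does not bind, no trades are prevented and deadweight loss is zero.

0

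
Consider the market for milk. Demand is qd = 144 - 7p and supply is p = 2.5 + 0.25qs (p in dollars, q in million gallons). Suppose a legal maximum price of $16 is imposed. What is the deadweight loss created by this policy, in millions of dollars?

0

Rearranging supply gives qs = 4p - 10. In a free market, 144 - 7p = 4p - 10 gives the equilibrium p* = 14, q* = 46.
Since 16 is above p* = 14, the ceiling does not bind and the free-market outcome prevails.
Since the control does not bind, no trades are prevented and deadweight loss is zero.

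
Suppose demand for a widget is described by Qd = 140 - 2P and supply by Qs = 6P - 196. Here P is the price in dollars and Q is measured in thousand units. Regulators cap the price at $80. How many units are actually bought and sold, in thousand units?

Setting quantity demanded equal to quantity supplied, 140 - 2P = 6P - 196, gives P* = 42 and Q* = 56.
Since 80 is above P* = 42, the ceiling does not bind and the free-market outcome prevails.

56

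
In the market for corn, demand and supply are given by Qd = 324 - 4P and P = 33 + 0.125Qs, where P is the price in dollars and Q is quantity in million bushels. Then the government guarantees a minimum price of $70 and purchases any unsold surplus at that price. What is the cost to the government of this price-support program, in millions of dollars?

Rearranging supply gives Qs = 8P - 264. In a free market, 324 - 4P = 8P - 264 gives the equilibrium P* = 49, Q* = 128.
The floor of 70 is above the equilibrium price 49, so it binds.
At P = 70: Qd = 324 - 4·70 = 44 and Qs = 8·70 - 264 = 296.
Surplus = Qs - Qd = 252.
Government expenditure = surplus × support price = 252 × 70 = 17640.

17640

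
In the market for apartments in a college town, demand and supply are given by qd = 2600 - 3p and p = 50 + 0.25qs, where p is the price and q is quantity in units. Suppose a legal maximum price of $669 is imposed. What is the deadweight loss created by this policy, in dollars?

0

Rearranging supply gives qs = 4p - 200. Without the control the market clears where 2600 - 3p = 4p - 200, i.e. p* = 400 and q* = 1400.
The ceiling of 669 is above the equilibrium price 400, so it is not binding; the market clears at p* = 400, q* = 1400.
Since the control does not bind, no trades are prevented and deadweight loss is zero.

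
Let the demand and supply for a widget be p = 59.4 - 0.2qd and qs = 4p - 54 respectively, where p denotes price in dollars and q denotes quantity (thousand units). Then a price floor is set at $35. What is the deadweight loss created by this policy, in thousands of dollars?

Rearranging demand gives qd = 297 - 5p. Without the control the market clears where 297 - 5p = 4p - 54, i.e. p* = 39 and q* = 102.
The floor of 35 is below the equilibrium price 39, so it is not binding; the market clears at p* = 39, q* = 102.
Since the control does not bind, no trades are prevented and deadweight loss is zero.

0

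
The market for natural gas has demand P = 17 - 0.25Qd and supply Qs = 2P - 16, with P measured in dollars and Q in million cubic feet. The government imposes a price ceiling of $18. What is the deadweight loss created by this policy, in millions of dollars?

Rearranging demand gives Qd = 68 - 4P. In a free market, 68 - 4P = 2P - 16 gives the equilibrium P* = 14, Q* = 12.
Since 18 is above P* = 14, the ceiling does not bind and the free-market outcome prevails.
Since the control does not bind, no trades are prevented and deadweight loss is zero.

0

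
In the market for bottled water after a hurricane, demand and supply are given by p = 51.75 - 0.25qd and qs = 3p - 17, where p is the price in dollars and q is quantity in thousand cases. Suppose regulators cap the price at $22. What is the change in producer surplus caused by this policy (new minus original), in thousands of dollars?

Rearranging demand gives qd = 207 - 4p. In a free market, 207 - 4p = 3p - 17 gives the equilibrium p* = 32, q* = 79.
The ceiling of 22 is below the equilibrium price 32, so it binds.
At p = 22: qd = 207 - 4·22 = 119 and qs = 3·22 - 17 = 49.
Producer surplus without the control is ½ · (32 - 17/3) · 79 = 6241/6.
With the ceiling, producers sell 49 units at 22, so PS = ½ · (22 - 17/3) · 49 = 2401/6.
Change in producer surplus = 2401/6 - 6241/6 = -640.

-640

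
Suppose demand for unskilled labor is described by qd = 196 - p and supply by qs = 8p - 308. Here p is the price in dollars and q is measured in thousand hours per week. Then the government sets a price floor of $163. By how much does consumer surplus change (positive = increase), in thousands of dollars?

-9255.5

Without the control the market clears where 196 - p = 8p - 308, i.e. p* = 56 and q* = 140.
Because the floor (163) lies above the market-clearing price, it is binding.
At p = 163: qd = 196 - 163 = 33 and qs = 8·163 - 308 = 996.
Consumer surplus without the control is ½ · (196 - 56) · 140 = 9800.
With the floor, consumers buy 33 units at 163, so CS = ½ · (196 - 163) · 33 = 544.5.
Change in consumer surplus = 544.5 - 9800 = -9255.5.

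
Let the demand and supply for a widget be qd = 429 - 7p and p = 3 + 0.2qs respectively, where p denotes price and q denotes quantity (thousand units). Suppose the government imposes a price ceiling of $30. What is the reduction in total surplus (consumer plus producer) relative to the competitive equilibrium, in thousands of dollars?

210

Rearranging supply gives qs = 5p - 15. Setting quantity demanded equal to quantity supplied, 429 - 7p = 5p - 15, gives p* = 37 and q* = 170.
Since 30 < 37, the ceiling is binding.
At p = 30: qd = 429 - 7·30 = 219 and qs = 5·30 - 15 = 135.
Quantity traded falls to 135. At q = 135 the demand price is (429 - 135)/7 = 42 and the supply price is (15 + 135)/5 = 30.
Deadweight loss = ½ · (42 - 30) · (170 - 135) = ½ · 12 · 35 = 210.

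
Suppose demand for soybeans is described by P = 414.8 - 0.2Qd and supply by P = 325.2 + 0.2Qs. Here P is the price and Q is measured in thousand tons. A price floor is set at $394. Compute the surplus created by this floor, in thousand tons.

Rearranging demand gives Qd = 2074 - 5P; rearranging supply gives Qs = 5P - 1626. Without the control the market clears where 2074 - 5P = 5P - 1626, i.e. P* = 370 and Q* = 224.
Since 394 > 370, the floor is binding.
At P = 394: Qd = 2074 - 5·394 = 104 and Qs = 5·394 - 1626 = 344.
Surplus = Qs - Qd = 344 - 104 = 240.

240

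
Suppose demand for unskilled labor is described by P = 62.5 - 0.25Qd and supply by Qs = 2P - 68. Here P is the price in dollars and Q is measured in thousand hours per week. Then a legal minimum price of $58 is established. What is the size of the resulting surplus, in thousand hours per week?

Rearranging demand gives Qd = 250 - 4P. Equilibrium: 250 - 4P = 2P - 68, so 318 = 6P and P* = 53, Q* = 38.
Because the floor (58) lies above the market-clearing price, it is binding.
At P = 58: Qd = 250 - 4·58 = 18 and Qs = 2·58 - 68 = 48.
Surplus = Qs - Qd = 48 - 18 = 30.

30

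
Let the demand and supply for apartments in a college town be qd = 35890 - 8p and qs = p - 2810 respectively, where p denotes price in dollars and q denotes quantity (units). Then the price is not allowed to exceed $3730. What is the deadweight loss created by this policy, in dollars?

Equilibrium: 35890 - 8p = p - 2810, so 38700 = 9p and p* = 4300, q* = 1490.
Because the ceiling (3730) lies below the market-clearing price, it is binding.
At p = 3730: qd = 35890 - 8·3730 = 6050 and qs = 3730 - 2810 = 920.
Quantity traded falls to 920. At q = 920 the demand price is (35890 - 920)/8 = 4371.25 and the supply price is 2810 + 920 = 3730.
Deadweight loss = ½ · (4371.25 - 3730) · (1490 - 920) = ½ · 641.25 · 570 = 182756.25.

182756.25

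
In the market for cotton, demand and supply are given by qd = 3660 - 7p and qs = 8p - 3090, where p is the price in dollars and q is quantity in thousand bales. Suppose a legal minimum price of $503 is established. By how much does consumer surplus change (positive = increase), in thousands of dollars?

In a free market, 3660 - 7p = 8p - 3090 gives the equilibrium p* = 450, q* = 510.
The floor of 503 is above the equilibrium price 450, so it binds.
At p = 503: qd = 3660 - 7·503 = 139 and qs = 8·503 - 3090 = 934.
Consumer surplus without the control is ½ · (3660/7 - 450) · 510 = 130050/7.
With the floor, consumers buy 139 units at 503, so CS = ½ · (3660/7 - 503) · 139 = 19321/14.
Change in consumer surplus = 19321/14 - 130050/7 = -17198.5.

-17198.5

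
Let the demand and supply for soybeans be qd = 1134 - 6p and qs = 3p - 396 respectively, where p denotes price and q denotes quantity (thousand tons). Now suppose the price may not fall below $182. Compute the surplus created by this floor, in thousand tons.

In a free market, 1134 - 6p = 3p - 396 gives the equilibrium p* = 170, q* = 114.
Since 182 > 170, the floor is binding.
At p = 182: qd = 1134 - 6·182 = 42 and qs = 3·182 - 396 = 150.
Surplus = qs - qd = 150 - 42 = 108.

108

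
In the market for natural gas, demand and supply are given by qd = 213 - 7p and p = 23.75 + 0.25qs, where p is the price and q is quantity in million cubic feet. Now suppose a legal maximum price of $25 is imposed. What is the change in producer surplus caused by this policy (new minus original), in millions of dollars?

Rearranging supply gives qs = 4p - 95. Equilibrium: 213 - 7p = 4p - 95, so 308 = 11p and p* = 28, q* = 17.
The ceiling of 25 is below the equilibrium price 28, so it binds.
At p = 25: qd = 213 - 7·25 = 38 and qs = 4·25 - 95 = 5.
Producer surplus without the control is ½ · (28 - 23.75) · 17 = 36.125.
With the ceiling, producers sell 5 units at 25, so PS = ½ · (25 - 23.75) · 5 = 3.125.
Change in producer surplus = 3.125 - 36.125 = -33.

-33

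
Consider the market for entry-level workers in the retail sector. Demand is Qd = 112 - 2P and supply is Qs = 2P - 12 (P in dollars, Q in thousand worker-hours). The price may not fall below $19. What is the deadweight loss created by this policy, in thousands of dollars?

Equilibrium: 112 - 2P = 2P - 12, so 124 = 4P and P* = 31, Q* = 50.
The floor of 19 is below the equilibrium price 31, so it is not binding; the market clears at P* = 31, Q* = 50.
Since the control does not bind, no trades are prevented and deadweight loss is zero.

0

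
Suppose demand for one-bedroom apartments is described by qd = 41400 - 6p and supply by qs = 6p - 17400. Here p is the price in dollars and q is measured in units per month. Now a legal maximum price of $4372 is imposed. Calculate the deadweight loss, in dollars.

1672704

Equilibrium: 41400 - 6p = 6p - 17400, so 58800 = 12p and p* = 4900, q* = 12000.
The ceiling of 4372 is below the equilibrium price 4900, so it binds.
At p = 4372: qd = 41400 - 6·4372 = 15168 and qs = 6·4372 - 17400 = 8832.
Quantity traded falls to 8832. At q = 8832 the demand price is (41400 - 8832)/6 = 5428 and the supply price is (17400 + 8832)/6 = 4372.
Deadweight loss = ½ · (5428 - 4372) · (12000 - 8832) = ½ · 1056 · 3168 = 1672704.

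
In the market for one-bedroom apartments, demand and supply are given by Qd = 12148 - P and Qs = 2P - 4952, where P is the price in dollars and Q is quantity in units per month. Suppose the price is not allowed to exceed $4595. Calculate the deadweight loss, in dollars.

Equilibrium: 12148 - P = 2P - 4952, so 17100 = 3P and P* = 5700, Q* = 6448.
Because the ceiling (4595) lies below the market-clearing price, it is binding.
At P = 4595: Qd = 12148 - 4595 = 7553 and Qs = 2·4595 - 4952 = 4238.
Quantity traded falls to 4238. At Q = 4238 the demand price is 12148 - 4238 = 7910 and the supply price is (4952 + 4238)/2 = 4595.
Deadweight loss = ½ · (7910 - 4595) · (6448 - 4238) = ½ · 3315 · 2210 = 3663075.

3663075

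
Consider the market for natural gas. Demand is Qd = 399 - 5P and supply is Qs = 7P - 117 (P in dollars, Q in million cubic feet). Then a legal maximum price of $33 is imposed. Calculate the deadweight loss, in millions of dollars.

Equilibrium: 399 - 5P = 7P - 117, so 516 = 12P and P* = 43, Q* = 184.
Since 33 < 43, the ceiling is binding.
At P = 33: Qd = 399 - 5·33 = 234 and Qs = 7·33 - 117 = 114.
Quantity traded falls to 114. At Q = 114 the demand price is (399 - 114)/5 = 57 and the supply price is (117 + 114)/7 = 33.
Deadweight loss = ½ · (57 - 33) · (184 - 114) = ½ · 24 · 70 = 840.

840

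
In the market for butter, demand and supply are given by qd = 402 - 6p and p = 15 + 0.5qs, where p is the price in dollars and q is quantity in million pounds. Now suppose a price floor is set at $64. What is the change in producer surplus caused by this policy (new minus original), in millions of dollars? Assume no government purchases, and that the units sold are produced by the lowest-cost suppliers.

-720

Rearranging supply gives qs = 2p - 30. Equilibrium: 402 - 6p = 2p - 30, so 432 = 8p and p* = 54, q* = 78.
Because the floor (64) lies above the market-clearing price, it is binding.
At p = 64: qd = 402 - 6·64 = 18 and qs = 2·64 - 30 = 98.
Producer surplus without the control is ½ · (54 - 15) · 78 = 1521.
With the floor, 18 units are sold at 64. The supply price at q = 18 is 24, so PS = ½ · [(64 - 15) + (64 - 24)] · 18 = 801.
Change in producer surplus = 801 - 1521 = -720.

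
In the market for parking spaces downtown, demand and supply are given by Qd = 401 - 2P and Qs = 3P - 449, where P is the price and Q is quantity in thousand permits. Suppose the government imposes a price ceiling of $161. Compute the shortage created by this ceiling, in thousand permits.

45

Equilibrium: 401 - 2P = 3P - 449, so 850 = 5P and P* = 170, Q* = 61.
The ceiling of 161 is below the equilibrium price 170, so it binds.
At P = 161: Qd = 401 - 2·161 = 79 and Qs = 3·161 - 449 = 34.
Shortage = Qd - Qs = 79 - 34 = 45.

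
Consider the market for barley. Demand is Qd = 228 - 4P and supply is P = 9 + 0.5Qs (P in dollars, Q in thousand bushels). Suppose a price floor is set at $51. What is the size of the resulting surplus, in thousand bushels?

60

Rearranging supply gives Qs = 2P - 18. Equilibrium: 228 - 4P = 2P - 18, so 246 = 6P and P* = 41, Q* = 64.
Since 51 > 41, the floor is binding.
At P = 51: Qd = 228 - 4·51 = 24 and Qs = 2·51 - 18 = 84.
Surplus = Qs - Qd = 84 - 24 = 60.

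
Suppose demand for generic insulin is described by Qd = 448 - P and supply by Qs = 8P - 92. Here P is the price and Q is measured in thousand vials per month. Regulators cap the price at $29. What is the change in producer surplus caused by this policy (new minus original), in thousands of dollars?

-8184

Without the control the market clears where 448 - P = 8P - 92, i.e. P* = 60 and Q* = 388.
The ceiling of 29 is below the equilibrium price 60, so it binds.
At P = 29: Qd = 448 - 29 = 419 and Qs = 8·29 - 92 = 140.
Producer surplus without the control is ½ · (60 - 11.5) · 388 = 9409.
With the ceiling, producers sell 140 units at 29, so PS = ½ · (29 - 11.5) · 140 = 1225.
Change in producer surplus = 1225 - 9409 = -8184.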